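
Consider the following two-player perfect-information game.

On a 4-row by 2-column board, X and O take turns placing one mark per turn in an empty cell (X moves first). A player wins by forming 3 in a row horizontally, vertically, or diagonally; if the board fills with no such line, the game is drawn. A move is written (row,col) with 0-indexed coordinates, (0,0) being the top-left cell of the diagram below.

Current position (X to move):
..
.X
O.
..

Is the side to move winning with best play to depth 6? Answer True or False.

X winning at [../.X/O./..]: True

ply 1, X at ../.X/O./.. | (0,0)=+0→X./.X/O./..; (0,1)=+0→.X/.X/O./..; (1,0)=+0→../XX/O./..; (2,1)=+1→../.X/OX/..*; (3,0)=+0→../.X/O./X.; (3,1)=+0→../.X/O./.X
ply 2, O at ../.X/OX/.. | (0,0)=-1→O./.X/OX/..*; (0,1)=-1→.O/.X/OX/..; (1,0)=-1→../OX/OX/..; (3,0)=-1→../.X/OX/O.; (3,1)=-1→../.X/OX/.O
ply 3, X at O./.X/OX/.. | (0,1)=+1→OX/.X/OX/..*; (1,0)=+1→O./XX/OX/..; (3,0)=-1→O./.X/OX/X.; (3,1)=+1→O./.X/OX/.X
ply 4: OX/.X/OX/.. is terminal -1 (O); from ../.X/O./.. depth 6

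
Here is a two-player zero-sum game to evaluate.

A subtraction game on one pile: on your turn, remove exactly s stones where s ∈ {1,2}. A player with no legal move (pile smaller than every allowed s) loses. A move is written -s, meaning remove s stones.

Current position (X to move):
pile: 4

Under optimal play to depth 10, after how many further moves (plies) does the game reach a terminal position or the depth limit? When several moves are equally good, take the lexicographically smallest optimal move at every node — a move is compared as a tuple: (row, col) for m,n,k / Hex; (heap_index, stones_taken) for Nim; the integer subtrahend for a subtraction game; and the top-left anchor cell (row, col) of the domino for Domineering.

ply 1, X at 4 | -1=+1→3*; -2=-1→2
ply 2, O at 3 | -1=-1→2*; -2=-1→1
ply 3, X at 2 | -1=-1→1; -2=+1→0*
ply 4: 0 is terminal -1 (O); from 4 depth 10

PV length from [4]: 3 plies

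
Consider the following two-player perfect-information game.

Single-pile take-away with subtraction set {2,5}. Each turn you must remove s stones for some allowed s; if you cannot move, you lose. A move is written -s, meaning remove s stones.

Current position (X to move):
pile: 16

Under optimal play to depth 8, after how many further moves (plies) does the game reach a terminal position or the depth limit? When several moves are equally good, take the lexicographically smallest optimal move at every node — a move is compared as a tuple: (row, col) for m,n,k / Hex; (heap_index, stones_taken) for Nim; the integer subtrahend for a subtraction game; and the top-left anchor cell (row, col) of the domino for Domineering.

ply 1, X at 16 | -2=+1→14*; -5=+1→11
ply 2, O at 14 | -2=-1→12*; -5=-1→9
ply 3, X at 12 | -2=-1→10; -5=+1→7*
ply 4, O at 7 | -2=-1→5*; -5=-1→2
ply 5, X at 5 | -2=-1→3; -5=+1→0*
ply 6: 0 is terminal -1 (O); from 16 depth 8

PV length from [16]: 5 plies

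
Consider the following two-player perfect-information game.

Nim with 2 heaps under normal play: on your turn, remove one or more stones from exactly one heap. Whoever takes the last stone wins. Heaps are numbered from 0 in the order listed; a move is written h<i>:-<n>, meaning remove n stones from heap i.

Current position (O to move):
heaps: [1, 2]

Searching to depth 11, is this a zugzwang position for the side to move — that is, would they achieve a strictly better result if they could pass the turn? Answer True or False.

zugzwang((1,2), O) = False

p1 O@[(1,2)]: h0:-1[(0,2)]-1 h1:-1[(1,1)]+1* h1:-2[(1,0)]-1
p2 X@[(1,1)]: h0:-1[(0,1)]-1* h1:-1[(1,0)]-1
p3 O@[(0,1)]: h1:-1[(0,0)]+1*
p4 X@[(0,0)] terminal -1; root [(1,2)] d11
pass branch (X moves first from the same position):
  | p1 X@[(1,2)]: h0:-1[(0,2)]-1 h1:-1[(1,1)]+1* h1:-2[(1,0)]-1
  | p2 O@[(1,1)]: h0:-1[(0,1)]-1* h1:-1[(1,0)]-1
  | p3 X@[(0,1)]: h1:-1[(0,0)]+1*
  | p4 O@[(0,0)] terminal -1; root [(1,2)] d11
O moving scores +1; O passing scores -1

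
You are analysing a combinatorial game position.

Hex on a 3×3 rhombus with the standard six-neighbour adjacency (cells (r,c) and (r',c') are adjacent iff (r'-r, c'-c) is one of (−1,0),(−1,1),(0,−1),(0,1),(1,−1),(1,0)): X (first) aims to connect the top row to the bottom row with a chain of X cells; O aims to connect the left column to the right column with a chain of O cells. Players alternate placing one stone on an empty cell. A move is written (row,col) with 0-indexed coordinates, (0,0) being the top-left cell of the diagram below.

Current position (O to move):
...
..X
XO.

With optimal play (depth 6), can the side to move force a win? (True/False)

O winning at [.../..X/XO.]: False

p1 O@[.../..X/XO.]: (0,0)[O../..X/XO.]-1* (0,1)[.O./..X/XO.]-1 (0,2)[..O/..X/XO.]-1 (1,0)[.../O.X/XO.]-1 (1,1)[.../.OX/XO.]-1 (2,2)[.../..X/XOO]-1
p2 X@[O../..X/XO.]: (0,1)[OX./..X/XO.]+1* (0,2)[O.X/..X/XO.]+1 (1,0)[O../X.X/XO.]+1 (1,1)[O../.XX/XO.]+1 (2,2)[O../..X/XOX]+1
p3 O@[OX./..X/XO.]: (0,2)[OXO/..X/XO.]-1* (1,0)[OX./O.X/XO.]-1 (1,1)[OX./.OX/XO.]-1 (2,2)[OX./..X/XOO]-1
p4 X@[OXO/..X/XO.]: (1,0)[OXO/X.X/XO.]+1* (1,1)[OXO/.XX/XO.]+1 (2,2)[OXO/..X/XOX]+1
p5 O@[OXO/X.X/XO.] terminal -1; root [.../..X/XO.] d6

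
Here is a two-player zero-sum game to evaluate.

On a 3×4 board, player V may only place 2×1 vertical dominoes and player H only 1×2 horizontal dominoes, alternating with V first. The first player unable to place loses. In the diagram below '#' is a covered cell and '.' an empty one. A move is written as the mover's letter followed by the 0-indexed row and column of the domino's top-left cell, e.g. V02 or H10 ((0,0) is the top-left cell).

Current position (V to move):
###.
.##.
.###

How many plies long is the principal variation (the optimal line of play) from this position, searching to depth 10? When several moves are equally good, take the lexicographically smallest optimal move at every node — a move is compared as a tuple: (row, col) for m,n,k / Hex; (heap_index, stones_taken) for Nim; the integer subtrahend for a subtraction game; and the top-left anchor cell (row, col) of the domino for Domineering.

PV length from [###./.##./.###]: 1 ply

[###./.##./.###] V move#1: V03:+1/####/.###/.###*, V10:+1/###./###./####
[####/.###/.###] end (terminal -1, H#2); searched ###./.##./.### to 10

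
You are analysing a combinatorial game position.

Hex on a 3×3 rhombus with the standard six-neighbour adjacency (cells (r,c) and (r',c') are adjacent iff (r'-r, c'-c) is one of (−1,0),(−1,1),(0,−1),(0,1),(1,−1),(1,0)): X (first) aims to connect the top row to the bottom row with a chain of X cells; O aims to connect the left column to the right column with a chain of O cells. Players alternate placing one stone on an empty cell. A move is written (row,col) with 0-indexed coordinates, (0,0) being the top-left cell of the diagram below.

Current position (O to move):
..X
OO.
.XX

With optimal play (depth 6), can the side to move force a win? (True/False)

O winning at [..X/OO./.XX]: True

p1 O@[..X/OO./.XX]: (0,0)[O.X/OO./.XX]-1 (0,1)[.OX/OO./.XX]-1 (1,2)[..X/OOO/.XX]+1* (2,0)[..X/OO./OXX]-1
p2 X@[..X/OOO/.XX] terminal -1; root [..X/OO./.XX] d6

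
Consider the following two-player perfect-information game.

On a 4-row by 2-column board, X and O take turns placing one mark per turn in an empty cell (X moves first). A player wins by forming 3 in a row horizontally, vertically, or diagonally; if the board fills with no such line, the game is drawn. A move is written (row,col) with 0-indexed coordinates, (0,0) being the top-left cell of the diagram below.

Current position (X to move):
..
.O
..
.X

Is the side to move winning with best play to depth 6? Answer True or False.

ply 1, X at ../.O/../.X | (0,0)=+0→X./.O/../.X*; (0,1)=+0→.X/.O/../.X; (1,0)=+0→../XO/../.X; (2,0)=+0→../.O/X./.X; (2,1)=+0→../.O/.X/.X; (3,0)=+0→../.O/../XX
ply 2, O at X./.O/../.X | (0,1)=+0→XO/.O/../.X*; (1,0)=+0→X./OO/../.X; (2,0)=+0→X./.O/O./.X; (2,1)=+0→X./.O/.O/.X; (3,0)=+0→X./.O/../OX
ply 3, X at XO/.O/../.X | (1,0)=-1→XO/XO/../.X; (2,0)=-1→XO/.O/X./.X; (2,1)=+0→XO/.O/.X/.X*; (3,0)=-1→XO/.O/../XX
ply 4, O at XO/.O/.X/.X | (1,0)=+0→XO/OO/.X/.X*; (2,0)=+0→XO/.O/OX/.X; (3,0)=+0→XO/.O/.X/OX
ply 5, X at XO/OO/.X/.X | (2,0)=+0→XO/OO/XX/.X*; (3,0)=+0→XO/OO/.X/XX
ply 6, O at XO/OO/XX/.X | (3,0)=+0→XO/OO/XX/OX*
ply 7: XO/OO/XX/OX is terminal +0 (X); from ../.O/../.X depth 6

X winning at [../.O/../.X]: False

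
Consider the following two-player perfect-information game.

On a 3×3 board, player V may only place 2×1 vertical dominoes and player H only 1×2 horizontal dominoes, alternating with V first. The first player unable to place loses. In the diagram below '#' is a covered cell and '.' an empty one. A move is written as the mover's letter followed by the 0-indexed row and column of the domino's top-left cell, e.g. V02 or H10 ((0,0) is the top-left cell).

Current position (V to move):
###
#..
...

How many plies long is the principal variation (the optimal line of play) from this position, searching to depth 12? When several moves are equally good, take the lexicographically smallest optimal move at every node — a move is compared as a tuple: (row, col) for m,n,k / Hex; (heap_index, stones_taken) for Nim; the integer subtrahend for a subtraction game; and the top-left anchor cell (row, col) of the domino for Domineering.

PV length from [###/#../...]: 1 ply

[###/#../...] V move#1: V11:+1/###/##./.#.*, V12:-1/###/#.#/..#
[###/##./.#.] end (terminal -1, H#2); searched ###/#../... to 12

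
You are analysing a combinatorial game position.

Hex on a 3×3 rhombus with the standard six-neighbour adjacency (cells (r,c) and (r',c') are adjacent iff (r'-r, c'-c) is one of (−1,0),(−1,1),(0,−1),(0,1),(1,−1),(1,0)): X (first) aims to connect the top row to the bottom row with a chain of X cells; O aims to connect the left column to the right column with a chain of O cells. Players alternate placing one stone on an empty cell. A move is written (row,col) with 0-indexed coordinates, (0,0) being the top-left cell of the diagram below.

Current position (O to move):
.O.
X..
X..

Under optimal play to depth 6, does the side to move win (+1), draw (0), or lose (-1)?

value(.O./X../X.., O) = -1

[.O./X../X..] O move#1: (0,0):-1/OO./X../X..*, (0,2):-1/.OO/X../X.., (1,1):-1/.O./XO./X.., (1,2):-1/.O./X.O/X.., (2,1):-1/.O./X../XO., (2,2):-1/.O./X../X.O
[OO./X../X..] X move#2: (0,2):+1/OOX/X../X..*, (1,1):-1/OO./XX./X.., (1,2):-1/OO./X.X/X.., (2,1):-1/OO./X../XX., (2,2):-1/OO./X../X.X
[OOX/X../X..] O move#3: (1,1):-1/OOX/XO./X..*, (1,2):-1/OOX/X.O/X.., (2,1):-1/OOX/X../XO., (2,2):-1/OOX/X../X.O
[OOX/XO./X..] X move#4: (1,2):+1/OOX/XOX/X..*, (2,1):-1/OOX/XO./XX., (2,2):-1/OOX/XO./X.X
[OOX/XOX/X..] O move#5: (2,1):-1/OOX/XOX/XO.*, (2,2):-1/OOX/XOX/X.O
[OOX/XOX/XO.] X move#6: (2,2):+1/OOX/XOX/XOX*
[OOX/XOX/XOX] end (terminal -1, O#7); searched .O./X../X.. to 6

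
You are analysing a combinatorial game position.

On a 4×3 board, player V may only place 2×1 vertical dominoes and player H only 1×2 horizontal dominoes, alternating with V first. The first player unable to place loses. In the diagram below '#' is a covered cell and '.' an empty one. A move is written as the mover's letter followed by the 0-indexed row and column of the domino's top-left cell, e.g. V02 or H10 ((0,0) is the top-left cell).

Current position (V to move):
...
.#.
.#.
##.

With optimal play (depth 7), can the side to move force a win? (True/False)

V winning at [.../.#./.#./##.]: True

[.../.#./.#./##.] V move#1: V00:+1/#../##./.#./##.*, V02:+1/..#/.##/.#./##., V10:+1/.../##./##./##., V12:+1/.../.##/.##/##., V22:+1/.../.#./.##/###
[#../##./.#./##.] H move#2: H01:-1/###/##./.#./##.*
[###/##./.#./##.] V move#3: V12:+1/###/###/.##/##.*, V22:+1/###/##./.##/###
[###/###/.##/##.] end (terminal -1, H#4); searched .../.#./.#./##. to 7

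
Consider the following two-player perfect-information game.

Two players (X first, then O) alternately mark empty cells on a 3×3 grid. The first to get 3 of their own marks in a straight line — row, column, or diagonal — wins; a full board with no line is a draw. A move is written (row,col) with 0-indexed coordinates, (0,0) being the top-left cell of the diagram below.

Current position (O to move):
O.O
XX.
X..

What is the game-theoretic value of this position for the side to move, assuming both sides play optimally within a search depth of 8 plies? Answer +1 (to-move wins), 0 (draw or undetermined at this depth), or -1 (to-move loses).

p1 O@[O.O/XX./X..]: (0,1)[OOO/XX./X..]+1* (1,2)[O.O/XXO/X..]+1 (2,1)[O.O/XX./XO.]-1 (2,2)[O.O/XX./X.O]-1
p2 X@[OOO/XX./X..] terminal -1; root [O.O/XX./X..] d8

value(O.O/XX./X.., O) = +1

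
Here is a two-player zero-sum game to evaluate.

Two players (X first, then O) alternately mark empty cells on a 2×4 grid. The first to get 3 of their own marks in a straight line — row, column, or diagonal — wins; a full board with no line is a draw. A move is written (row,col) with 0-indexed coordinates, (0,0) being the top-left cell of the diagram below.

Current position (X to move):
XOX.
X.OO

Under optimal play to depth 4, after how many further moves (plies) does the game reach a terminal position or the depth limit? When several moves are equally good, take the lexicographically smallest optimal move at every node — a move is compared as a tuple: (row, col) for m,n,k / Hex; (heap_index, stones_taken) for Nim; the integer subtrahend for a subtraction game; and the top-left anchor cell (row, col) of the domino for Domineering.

[XOX./X.OO] X move#1: (0,3):-1/XOXX/X.OO, (1,1):+0/XOX./XXOO*
[XOX./XXOO] O move#2: (0,3):+0/XOXO/XXOO*
[XOXO/XXOO] end (terminal +0, X#3); searched XOX./X.OO to 4

PV length from [XOX./X.OO]: 2 plies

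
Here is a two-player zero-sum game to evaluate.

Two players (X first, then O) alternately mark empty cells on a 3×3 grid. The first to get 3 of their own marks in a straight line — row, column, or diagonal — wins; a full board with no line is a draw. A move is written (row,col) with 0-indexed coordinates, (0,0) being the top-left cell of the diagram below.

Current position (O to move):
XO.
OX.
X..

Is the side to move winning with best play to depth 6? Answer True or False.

O winning at [XO./OX./X..]: False

[XO./OX./X..] O move#1: (0,2):-1/XOO/OX./X..*, (1,2):-1/XO./OXO/X.., (2,1):-1/XO./OX./XO., (2,2):-1/XO./OX./X.O
[XOO/OX./X..] X move#2: (1,2):+0/XOO/OXX/X.., (2,1):+0/XOO/OX./XX., (2,2):+1/XOO/OX./X.X*
[XOO/OX./X.X] end (terminal -1, O#3); searched XO./OX./X.. to 6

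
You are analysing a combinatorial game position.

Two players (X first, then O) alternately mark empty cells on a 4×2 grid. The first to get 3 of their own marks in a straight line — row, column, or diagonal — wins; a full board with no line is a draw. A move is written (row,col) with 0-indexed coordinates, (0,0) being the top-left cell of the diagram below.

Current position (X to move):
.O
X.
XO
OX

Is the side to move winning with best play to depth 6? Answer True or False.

X winning at [.O/X./XO/OX]: True

ply 1, X at .O/X./XO/OX | (0,0)=+1→XO/X./XO/OX*; (1,1)=+0→.O/XX/XO/OX
ply 2: XO/X./XO/OX is terminal -1 (O); from .O/X./XO/OX depth 6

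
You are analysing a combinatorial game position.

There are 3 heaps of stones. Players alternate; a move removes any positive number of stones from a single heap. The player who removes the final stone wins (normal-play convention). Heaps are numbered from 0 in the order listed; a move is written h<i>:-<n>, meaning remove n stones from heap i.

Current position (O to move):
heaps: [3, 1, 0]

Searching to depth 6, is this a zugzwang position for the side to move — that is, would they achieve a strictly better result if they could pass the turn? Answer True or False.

zugzwang((3,1,0), O) = False

[(3,1,0)] O move#1: h0:-1:-1/(2,1,0), h0:-2:+1/(1,1,0)*, h0:-3:-1/(0,1,0), h1:-1:-1/(3,0,0)
[(1,1,0)] X move#2: h0:-1:-1/(0,1,0)*, h1:-1:-1/(1,0,0)
[(0,1,0)] O move#3: h1:-1:+1/(0,0,0)*
[(0,0,0)] end (terminal -1, X#4); searched (3,1,0) to 6
if O skipped the turn, X would face:
~ [(3,1,0)] X move#1: h0:-1:-1/(2,1,0), h0:-2:+1/(1,1,0)*, h0:-3:-1/(0,1,0), h1:-1:-1/(3,0,0)
~ [(1,1,0)] O move#2: h0:-1:-1/(0,1,0)*, h1:-1:-1/(1,0,0)
~ [(0,1,0)] X move#3: h1:-1:+1/(0,0,0)*
~ [(0,0,0)] end (terminal -1, O#4); searched (3,1,0) to 6
compare (O): move=+1 vs pass=-1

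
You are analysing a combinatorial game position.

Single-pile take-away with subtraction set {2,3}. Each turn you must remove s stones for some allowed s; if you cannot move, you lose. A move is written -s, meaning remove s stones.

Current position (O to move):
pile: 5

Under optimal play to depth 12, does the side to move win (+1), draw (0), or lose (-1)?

[5] O move#1: -2:-1/3*, -3:-1/2
[3] X move#2: -2:+1/1*, -3:+1/0
[1] end (terminal -1, O#3); searched 5 to 12

value(5, O) = -1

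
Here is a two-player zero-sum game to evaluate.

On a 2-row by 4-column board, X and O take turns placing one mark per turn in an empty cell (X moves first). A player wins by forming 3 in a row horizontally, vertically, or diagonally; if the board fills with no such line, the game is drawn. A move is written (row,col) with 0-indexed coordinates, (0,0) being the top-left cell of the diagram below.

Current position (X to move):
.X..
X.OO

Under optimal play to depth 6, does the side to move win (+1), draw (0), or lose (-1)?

value(.X../X.OO, X) = 0

[.X../X.OO] X move#1: (0,0):-1/XX../X.OO, (0,2):-1/.XX./X.OO, (0,3):-1/.X.X/X.OO, (1,1):+0/.X../XXOO*
[.X../XXOO] O move#2: (0,0):+0/OX../XXOO*, (0,2):+0/.XO./XXOO, (0,3):+0/.X.O/XXOO
[OX../XXOO] X move#3: (0,2):+0/OXX./XXOO*, (0,3):+0/OX.X/XXOO
[OXX./XXOO] O move#4: (0,3):+0/OXXO/XXOO*
[OXXO/XXOO] end (terminal +0, X#5); searched .X../X.OO to 6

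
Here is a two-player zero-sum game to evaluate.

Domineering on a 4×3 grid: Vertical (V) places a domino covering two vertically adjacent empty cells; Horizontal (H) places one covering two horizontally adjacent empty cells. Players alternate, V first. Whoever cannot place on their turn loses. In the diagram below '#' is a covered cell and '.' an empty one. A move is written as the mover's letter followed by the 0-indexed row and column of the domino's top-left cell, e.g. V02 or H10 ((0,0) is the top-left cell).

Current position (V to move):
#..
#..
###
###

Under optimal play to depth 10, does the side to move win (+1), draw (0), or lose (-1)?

value(#../#../###/###, V) = +1

p1 V@[#../#../###/###]: V01[##./##./###/###]+1* V02[#.#/#.#/###/###]+1
p2 H@[##./##./###/###] terminal -1; root [#../#../###/###] d10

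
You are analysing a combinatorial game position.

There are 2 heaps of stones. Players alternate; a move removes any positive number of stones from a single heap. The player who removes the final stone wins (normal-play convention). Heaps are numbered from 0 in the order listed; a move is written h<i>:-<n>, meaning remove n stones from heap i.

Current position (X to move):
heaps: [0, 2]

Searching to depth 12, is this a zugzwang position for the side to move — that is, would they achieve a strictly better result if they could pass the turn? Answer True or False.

zugzwang((0,2), X) = False

ply 1, X at (0,2) | h1:-1=-1→(0,1); h1:-2=+1→(0,0)*
ply 2: (0,0) is terminal -1 (O); from (0,2) depth 12
pass branch (O moves first from the same position):
  | ply 1, O at (0,2) | h1:-1=-1→(0,1); h1:-2=+1→(0,0)*
  | ply 2: (0,0) is terminal -1 (X); from (0,2) depth 12
X moving scores +1; X passing scores -1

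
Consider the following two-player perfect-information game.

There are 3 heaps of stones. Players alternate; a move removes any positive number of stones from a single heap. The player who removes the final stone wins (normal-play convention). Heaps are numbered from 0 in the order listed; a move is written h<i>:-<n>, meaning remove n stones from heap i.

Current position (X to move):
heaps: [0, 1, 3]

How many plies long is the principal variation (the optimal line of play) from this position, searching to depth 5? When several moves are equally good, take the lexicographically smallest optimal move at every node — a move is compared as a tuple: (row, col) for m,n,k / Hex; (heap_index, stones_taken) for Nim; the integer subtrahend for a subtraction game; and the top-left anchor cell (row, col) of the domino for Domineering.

PV length from [(0,1,3)]: 3 plies

p1 X@[(0,1,3)]: h1:-1[(0,0,3)]-1 h2:-1[(0,1,2)]-1 h2:-2[(0,1,1)]+1* h2:-3[(0,1,0)]-1
p2 O@[(0,1,1)]: h1:-1[(0,0,1)]-1* h2:-1[(0,1,0)]-1
p3 X@[(0,0,1)]: h2:-1[(0,0,0)]+1*
p4 O@[(0,0,0)] terminal -1; root [(0,1,3)] d5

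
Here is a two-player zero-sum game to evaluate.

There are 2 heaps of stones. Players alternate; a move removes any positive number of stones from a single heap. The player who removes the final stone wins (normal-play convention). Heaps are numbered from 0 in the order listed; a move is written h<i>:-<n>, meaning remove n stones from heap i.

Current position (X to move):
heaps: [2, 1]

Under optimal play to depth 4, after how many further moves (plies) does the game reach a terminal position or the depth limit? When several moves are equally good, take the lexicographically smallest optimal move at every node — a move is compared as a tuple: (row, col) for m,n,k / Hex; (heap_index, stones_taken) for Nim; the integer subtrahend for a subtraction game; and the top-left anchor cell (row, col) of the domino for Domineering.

[(2,1)] X move#1: h0:-1:+1/(1,1)*, h0:-2:-1/(0,1), h1:-1:-1/(2,0)
[(1,1)] O move#2: h0:-1:-1/(0,1)*, h1:-1:-1/(1,0)
[(0,1)] X move#3: h1:-1:+1/(0,0)*
[(0,0)] end (terminal -1, O#4); searched (2,1) to 4

PV length from [(2,1)]: 3 plies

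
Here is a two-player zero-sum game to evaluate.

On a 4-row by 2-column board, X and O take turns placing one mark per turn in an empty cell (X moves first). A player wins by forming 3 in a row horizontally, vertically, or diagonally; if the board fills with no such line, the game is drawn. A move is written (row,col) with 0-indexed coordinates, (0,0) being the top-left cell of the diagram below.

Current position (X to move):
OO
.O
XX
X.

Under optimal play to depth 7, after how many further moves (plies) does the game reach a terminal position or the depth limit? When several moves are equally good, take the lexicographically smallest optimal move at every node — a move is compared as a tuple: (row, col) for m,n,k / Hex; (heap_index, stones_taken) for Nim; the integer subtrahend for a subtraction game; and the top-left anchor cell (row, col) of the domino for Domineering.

ply 1, X at OO/.O/XX/X. | (1,0)=+1→OO/XO/XX/X.*; (3,1)=+0→OO/.O/XX/XX
ply 2: OO/XO/XX/X. is terminal -1 (O); from OO/.O/XX/X. depth 7

PV length from [OO/.O/XX/X.]: 1 ply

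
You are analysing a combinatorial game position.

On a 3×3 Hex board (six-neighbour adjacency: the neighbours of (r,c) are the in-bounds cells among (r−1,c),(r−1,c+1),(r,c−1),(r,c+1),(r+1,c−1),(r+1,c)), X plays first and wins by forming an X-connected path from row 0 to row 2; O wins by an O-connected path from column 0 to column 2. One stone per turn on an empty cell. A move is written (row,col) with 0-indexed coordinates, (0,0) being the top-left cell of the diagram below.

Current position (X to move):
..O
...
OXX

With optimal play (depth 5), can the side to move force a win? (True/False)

X winning at [..O/.../OXX]: False

p1 X@[..O/.../OXX]: (0,0)[X.O/.../OXX]-1* (0,1)[.XO/.../OXX]-1 (1,0)[..O/X../OXX]-1 (1,1)[..O/.X./OXX]-1 (1,2)[..O/..X/OXX]-1
p2 O@[X.O/.../OXX]: (0,1)[XOO/.../OXX]+1* (1,0)[X.O/O../OXX]+1 (1,1)[X.O/.O./OXX]+1 (1,2)[X.O/..O/OXX]-1
p3 X@[XOO/.../OXX]: (1,0)[XOO/X../OXX]-1* (1,1)[XOO/.X./OXX]-1 (1,2)[XOO/..X/OXX]-1
p4 O@[XOO/X../OXX]: (1,1)[XOO/XO./OXX]+1* (1,2)[XOO/X.O/OXX]-1
p5 X@[XOO/XO./OXX] terminal -1; root [..O/.../OXX] d5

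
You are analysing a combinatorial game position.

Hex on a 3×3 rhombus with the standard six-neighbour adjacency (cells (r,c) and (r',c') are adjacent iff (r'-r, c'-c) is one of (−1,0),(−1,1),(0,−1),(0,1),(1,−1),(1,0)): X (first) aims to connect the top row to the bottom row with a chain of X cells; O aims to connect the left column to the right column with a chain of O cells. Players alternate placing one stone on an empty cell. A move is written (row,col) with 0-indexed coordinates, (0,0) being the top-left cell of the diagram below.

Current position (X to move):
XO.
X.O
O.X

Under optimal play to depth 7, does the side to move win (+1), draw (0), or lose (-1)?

[XO./X.O/O.X] X move#1: (0,2):-1/XOX/X.O/O.X*, (1,1):-1/XO./XXO/O.X, (2,1):-1/XO./X.O/OXX
[XOX/X.O/O.X] O move#2: (1,1):+1/XOX/XOO/O.X*, (2,1):+1/XOX/X.O/OOX
[XOX/XOO/O.X] end (terminal -1, X#3); searched XO./X.O/O.X to 7

value(XO./X.O/O.X, X) = -1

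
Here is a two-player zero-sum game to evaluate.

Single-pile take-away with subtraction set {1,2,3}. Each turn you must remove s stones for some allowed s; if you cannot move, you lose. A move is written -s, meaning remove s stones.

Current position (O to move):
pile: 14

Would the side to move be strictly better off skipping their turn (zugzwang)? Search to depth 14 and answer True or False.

zugzwang(14, O) = False

p1 O@[14]: -1[13]-1 -2[12]+1* -3[11]-1
p2 X@[12]: -1[11]-1* -2[10]-1 -3[9]-1
p3 O@[11]: -1[10]-1 -2[9]-1 -3[8]+1*
p4 X@[8]: -1[7]-1* -2[6]-1 -3[5]-1
p5 O@[7]: -1[6]-1 -2[5]-1 -3[4]+1*
p6 X@[4]: -1[3]-1* -2[2]-1 -3[1]-1
p7 O@[3]: -1[2]-1 -2[1]-1 -3[0]+1*
p8 X@[0] terminal -1; root [14] d14
pass branch (X moves first from the same position):
  | p1 X@[14]: -1[13]-1 -2[12]+1* -3[11]-1
  | p2 O@[12]: -1[11]-1* -2[10]-1 -3[9]-1
  | p3 X@[11]: -1[10]-1 -2[9]-1 -3[8]+1*
  | p4 O@[8]: -1[7]-1* -2[6]-1 -3[5]-1
  | p5 X@[7]: -1[6]-1 -2[5]-1 -3[4]+1*
  | p6 O@[4]: -1[3]-1* -2[2]-1 -3[1]-1
  | p7 X@[3]: -1[2]-1 -2[1]-1 -3[0]+1*
  | p8 O@[0] terminal -1; root [14] d14
O moving scores +1; O passing scores -1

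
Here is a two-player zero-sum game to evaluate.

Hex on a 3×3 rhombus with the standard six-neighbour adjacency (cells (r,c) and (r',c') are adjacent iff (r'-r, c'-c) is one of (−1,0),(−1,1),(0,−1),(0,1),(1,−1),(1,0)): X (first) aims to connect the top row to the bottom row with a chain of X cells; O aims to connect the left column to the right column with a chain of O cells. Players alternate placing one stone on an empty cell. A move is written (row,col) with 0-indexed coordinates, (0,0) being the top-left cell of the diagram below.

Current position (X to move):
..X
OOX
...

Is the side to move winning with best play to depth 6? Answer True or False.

X winning at [..X/OOX/...]: True

[..X/OOX/...] X move#1: (0,0):+1/X.X/OOX/...*, (0,1):+1/.XX/OOX/..., (2,0):+1/..X/OOX/X.., (2,1):+1/..X/OOX/.X., (2,2):+1/..X/OOX/..X
[X.X/OOX/...] O move#2: (0,1):-1/XOX/OOX/...*, (2,0):-1/X.X/OOX/O.., (2,1):-1/X.X/OOX/.O., (2,2):-1/X.X/OOX/..O
[XOX/OOX/...] X move#3: (2,0):+1/XOX/OOX/X..*, (2,1):+1/XOX/OOX/.X., (2,2):+1/XOX/OOX/..X
[XOX/OOX/X..] O move#4: (2,1):-1/XOX/OOX/XO.*, (2,2):-1/XOX/OOX/X.O
[XOX/OOX/XO.] X move#5: (2,2):+1/XOX/OOX/XOX*
[XOX/OOX/XOX] end (terminal -1, O#6); searched ..X/OOX/... to 6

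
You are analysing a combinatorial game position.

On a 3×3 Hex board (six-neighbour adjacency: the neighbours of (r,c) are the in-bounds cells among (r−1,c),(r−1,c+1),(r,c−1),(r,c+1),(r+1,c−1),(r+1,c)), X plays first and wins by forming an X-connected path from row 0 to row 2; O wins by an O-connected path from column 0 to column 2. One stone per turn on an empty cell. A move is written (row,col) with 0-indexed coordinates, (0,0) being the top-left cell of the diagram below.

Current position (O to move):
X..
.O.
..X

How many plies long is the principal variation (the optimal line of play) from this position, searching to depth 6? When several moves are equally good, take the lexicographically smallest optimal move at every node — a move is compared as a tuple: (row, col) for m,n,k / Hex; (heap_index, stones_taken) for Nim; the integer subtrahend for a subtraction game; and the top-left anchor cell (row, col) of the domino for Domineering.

[X../.O./..X] O move#1: (0,1):+1/XO./.O./..X*, (0,2):+1/X.O/.O./..X, (1,0):+1/X../OO./..X, (1,2):+1/X../.OO/..X, (2,0):+1/X../.O./O.X, (2,1):+1/X../.O./.OX
[XO./.O./..X] X move#2: (0,2):-1/XOX/.O./..X*, (1,0):-1/XO./XO./..X, (1,2):-1/XO./.OX/..X, (2,0):-1/XO./.O./X.X, (2,1):-1/XO./.O./.XX
[XOX/.O./..X] O move#3: (1,0):-1/XOX/OO./..X, (1,2):+1/XOX/.OO/..X*, (2,0):-1/XOX/.O./O.X, (2,1):-1/XOX/.O./.OX
[XOX/.OO/..X] X move#4: (1,0):-1/XOX/XOO/..X*, (2,0):-1/XOX/.OO/X.X, (2,1):-1/XOX/.OO/.XX
[XOX/XOO/..X] O move#5: (2,0):+1/XOX/XOO/O.X*, (2,1):-1/XOX/XOO/.OX
[XOX/XOO/O.X] end (terminal -1, X#6); searched X../.O./..X to 6

PV length from [X../.O./..X]: 5 plies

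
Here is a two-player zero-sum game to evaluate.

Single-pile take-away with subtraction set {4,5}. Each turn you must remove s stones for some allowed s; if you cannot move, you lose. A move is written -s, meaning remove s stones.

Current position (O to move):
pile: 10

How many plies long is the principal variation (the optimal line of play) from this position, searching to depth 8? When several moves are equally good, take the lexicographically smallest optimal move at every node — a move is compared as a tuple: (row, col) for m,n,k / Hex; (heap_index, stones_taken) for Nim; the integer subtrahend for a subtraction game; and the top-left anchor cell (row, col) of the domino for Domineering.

PV length from [10]: 2 plies

[10] O move#1: -4:-1/6*, -5:-1/5
[6] X move#2: -4:+1/2*, -5:+1/1
[2] end (terminal -1, O#3); searched 10 to 8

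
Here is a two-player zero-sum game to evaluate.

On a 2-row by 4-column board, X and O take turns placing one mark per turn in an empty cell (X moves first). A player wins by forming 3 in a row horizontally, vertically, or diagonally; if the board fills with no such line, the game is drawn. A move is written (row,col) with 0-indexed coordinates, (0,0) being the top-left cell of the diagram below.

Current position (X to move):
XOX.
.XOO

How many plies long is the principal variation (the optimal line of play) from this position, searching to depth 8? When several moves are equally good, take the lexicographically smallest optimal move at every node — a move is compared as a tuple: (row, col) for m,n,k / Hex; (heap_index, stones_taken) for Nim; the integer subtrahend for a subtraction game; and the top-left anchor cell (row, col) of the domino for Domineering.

PV length from [XOX./.XOO]: 2 plies

ply 1, X at XOX./.XOO | (0,3)=+0→XOXX/.XOO*; (1,0)=+0→XOX./XXOO
ply 2, O at XOXX/.XOO | (1,0)=+0→XOXX/OXOO*
ply 3: XOXX/OXOO is terminal +0 (X); from XOX./.XOO depth 8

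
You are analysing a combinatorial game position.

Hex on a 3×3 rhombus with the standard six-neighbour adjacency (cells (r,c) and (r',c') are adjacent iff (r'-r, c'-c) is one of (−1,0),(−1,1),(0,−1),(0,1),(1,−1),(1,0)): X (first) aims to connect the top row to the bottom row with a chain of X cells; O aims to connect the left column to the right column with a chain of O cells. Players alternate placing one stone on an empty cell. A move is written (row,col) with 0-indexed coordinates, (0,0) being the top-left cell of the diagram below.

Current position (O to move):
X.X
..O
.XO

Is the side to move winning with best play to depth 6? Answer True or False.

p1 O@[X.X/..O/.XO]: (0,1)[XOX/..O/.XO]-1 (1,0)[X.X/O.O/.XO]-1 (1,1)[X.X/.OO/.XO]+1* (2,0)[X.X/..O/OXO]-1
p2 X@[X.X/.OO/.XO]: (0,1)[XXX/.OO/.XO]-1* (1,0)[X.X/XOO/.XO]-1 (2,0)[X.X/.OO/XXO]-1
p3 O@[XXX/.OO/.XO]: (1,0)[XXX/OOO/.XO]+1* (2,0)[XXX/.OO/OXO]+1
p4 X@[XXX/OOO/.XO] terminal -1; root [X.X/..O/.XO] d6

O winning at [X.X/..O/.XO]: True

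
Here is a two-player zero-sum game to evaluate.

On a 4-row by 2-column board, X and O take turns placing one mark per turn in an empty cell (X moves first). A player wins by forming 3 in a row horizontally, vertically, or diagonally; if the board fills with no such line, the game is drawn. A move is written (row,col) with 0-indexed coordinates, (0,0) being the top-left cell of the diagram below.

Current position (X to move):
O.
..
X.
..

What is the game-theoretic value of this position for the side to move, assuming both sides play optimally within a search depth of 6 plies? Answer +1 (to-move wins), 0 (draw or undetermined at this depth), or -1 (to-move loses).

[O./../X./..] X move#1: (0,1):+0/OX/../X./..*, (1,0):+0/O./X./X./.., (1,1):+0/O./.X/X./.., (2,1):+0/O./../XX/.., (3,0):+0/O./../X./X., (3,1):+0/O./../X./.X
[OX/../X./..] O move#2: (1,0):+0/OX/O./X./..*, (1,1):+0/OX/.O/X./.., (2,1):+0/OX/../XO/.., (3,0):+0/OX/../X./O., (3,1):+0/OX/../X./.O
[OX/O./X./..] X move#3: (1,1):+0/OX/OX/X./..*, (2,1):+0/OX/O./XX/.., (3,0):+0/OX/O./X./X., (3,1):+0/OX/O./X./.X
[OX/OX/X./..] O move#4: (2,1):+0/OX/OX/XO/..*, (3,0):-1/OX/OX/X./O., (3,1):-1/OX/OX/X./.O
[OX/OX/XO/..] X move#5: (3,0):+0/OX/OX/XO/X.*, (3,1):+0/OX/OX/XO/.X
[OX/OX/XO/X.] O move#6: (3,1):+0/OX/OX/XO/XO*
[OX/OX/XO/XO] end (terminal +0, X#7); searched O./../X./.. to 6

value(O./../X./.., X) = 0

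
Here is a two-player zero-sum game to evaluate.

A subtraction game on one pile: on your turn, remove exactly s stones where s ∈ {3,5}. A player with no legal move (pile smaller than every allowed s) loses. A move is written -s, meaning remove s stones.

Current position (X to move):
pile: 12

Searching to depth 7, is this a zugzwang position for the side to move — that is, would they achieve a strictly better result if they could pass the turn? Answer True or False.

zugzwang(12, X) = False

ply 1, X at 12 | -3=+1→9*; -5=-1→7
ply 2, O at 9 | -3=-1→6*; -5=-1→4
ply 3, X at 6 | -3=-1→3; -5=+1→1*
ply 4: 1 is terminal -1 (O); from 12 depth 7
if X skipped the turn, O would face:
~ ply 1, O at 12 | -3=+1→9*; -5=-1→7
~ ply 2, X at 9 | -3=-1→6*; -5=-1→4
~ ply 3, O at 6 | -3=-1→3; -5=+1→1*
~ ply 4: 1 is terminal -1 (X); from 12 depth 7
compare (X): move=+1 vs pass=-1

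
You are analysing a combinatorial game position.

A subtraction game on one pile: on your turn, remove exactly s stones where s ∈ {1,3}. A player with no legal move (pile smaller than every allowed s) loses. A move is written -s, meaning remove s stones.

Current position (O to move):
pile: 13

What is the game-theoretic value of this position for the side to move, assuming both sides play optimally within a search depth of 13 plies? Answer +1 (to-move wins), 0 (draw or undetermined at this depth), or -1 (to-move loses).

ply 1, O at 13 | -1=+1→12*; -3=+1→10
ply 2, X at 12 | -1=-1→11*; -3=-1→9
ply 3, O at 11 | -1=+1→10*; -3=+1→8
ply 4, X at 10 | -1=-1→9*; -3=-1→7
ply 5, O at 9 | -1=+1→8*; -3=+1→6
ply 6, X at 8 | -1=-1→7*; -3=-1→5
ply 7, O at 7 | -1=+1→6*; -3=+1→4
ply 8, X at 6 | -1=-1→5*; -3=-1→3
ply 9, O at 5 | -1=+1→4*; -3=+1→2
ply 10, X at 4 | -1=-1→3*; -3=-1→1
ply 11, O at 3 | -1=+1→2*; -3=+1→0
ply 12, X at 2 | -1=-1→1*
ply 13, O at 1 | -1=+1→0*
ply 14: 0 is terminal -1 (X); from 13 depth 13

value(13, O) = +1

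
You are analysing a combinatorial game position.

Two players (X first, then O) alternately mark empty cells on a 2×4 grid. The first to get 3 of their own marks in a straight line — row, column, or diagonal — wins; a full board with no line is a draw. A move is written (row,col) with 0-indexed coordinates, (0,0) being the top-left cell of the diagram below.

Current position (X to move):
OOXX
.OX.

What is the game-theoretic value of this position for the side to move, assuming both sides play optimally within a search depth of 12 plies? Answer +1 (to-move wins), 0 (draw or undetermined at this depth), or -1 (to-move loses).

[OOXX/.OX.] X move#1: (1,0):+0/OOXX/XOX.*, (1,3):+0/OOXX/.OXX
[OOXX/XOX.] O move#2: (1,3):+0/OOXX/XOXO*
[OOXX/XOXO] end (terminal +0, X#3); searched OOXX/.OX. to 12

value(OOXX/.OX., X) = 0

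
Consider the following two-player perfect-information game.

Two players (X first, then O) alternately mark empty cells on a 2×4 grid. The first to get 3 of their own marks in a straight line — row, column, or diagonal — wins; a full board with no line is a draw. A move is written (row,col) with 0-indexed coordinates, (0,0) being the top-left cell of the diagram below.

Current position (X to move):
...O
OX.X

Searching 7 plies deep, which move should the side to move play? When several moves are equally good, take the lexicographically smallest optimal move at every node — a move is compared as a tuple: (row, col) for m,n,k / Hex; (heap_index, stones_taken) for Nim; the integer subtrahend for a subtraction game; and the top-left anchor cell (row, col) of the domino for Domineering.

X's best at [...O/OX.X]: (1,2)

[...O/OX.X] X move#1: (0,0):+0/X..O/OX.X, (0,1):+0/.X.O/OX.X, (0,2):+0/..XO/OX.X, (1,2):+1/...O/OXXX*
[...O/OXXX] end (terminal -1, O#2); searched ...O/OX.X to 7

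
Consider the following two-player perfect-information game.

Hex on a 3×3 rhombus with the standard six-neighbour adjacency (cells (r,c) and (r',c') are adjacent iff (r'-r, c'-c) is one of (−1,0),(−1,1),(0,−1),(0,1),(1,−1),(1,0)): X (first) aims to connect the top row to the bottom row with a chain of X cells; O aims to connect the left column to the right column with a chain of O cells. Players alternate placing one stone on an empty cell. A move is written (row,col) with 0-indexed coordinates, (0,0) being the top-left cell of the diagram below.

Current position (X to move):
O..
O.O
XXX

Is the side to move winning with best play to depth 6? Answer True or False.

X winning at [O../O.O/XXX]: True

[O../O.O/XXX] X move#1: (0,1):-1/OX./O.O/XXX, (0,2):-1/O.X/O.O/XXX, (1,1):+1/O../OXO/XXX*
[O../OXO/XXX] O move#2: (0,1):-1/OO./OXO/XXX*, (0,2):-1/O.O/OXO/XXX
[OO./OXO/XXX] X move#3: (0,2):+1/OOX/OXO/XXX*
[OOX/OXO/XXX] end (terminal -1, O#4); searched O../O.O/XXX to 6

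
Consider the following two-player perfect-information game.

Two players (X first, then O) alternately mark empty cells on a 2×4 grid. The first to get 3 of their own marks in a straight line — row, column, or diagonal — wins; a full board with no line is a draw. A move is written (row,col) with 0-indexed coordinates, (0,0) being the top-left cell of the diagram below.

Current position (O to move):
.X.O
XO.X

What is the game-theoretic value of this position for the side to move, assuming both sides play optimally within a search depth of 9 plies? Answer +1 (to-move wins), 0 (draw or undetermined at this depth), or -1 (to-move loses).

[.X.O/XO.X] O move#1: (0,0):+0/OX.O/XO.X*, (0,2):+0/.XOO/XO.X, (1,2):+0/.X.O/XOOX
[OX.O/XO.X] X move#2: (0,2):+0/OXXO/XO.X*, (1,2):+0/OX.O/XOXX
[OXXO/XO.X] O move#3: (1,2):+0/OXXO/XOOX*
[OXXO/XOOX] end (terminal +0, X#4); searched .X.O/XO.X to 9

value(.X.O/XO.X, O) = 0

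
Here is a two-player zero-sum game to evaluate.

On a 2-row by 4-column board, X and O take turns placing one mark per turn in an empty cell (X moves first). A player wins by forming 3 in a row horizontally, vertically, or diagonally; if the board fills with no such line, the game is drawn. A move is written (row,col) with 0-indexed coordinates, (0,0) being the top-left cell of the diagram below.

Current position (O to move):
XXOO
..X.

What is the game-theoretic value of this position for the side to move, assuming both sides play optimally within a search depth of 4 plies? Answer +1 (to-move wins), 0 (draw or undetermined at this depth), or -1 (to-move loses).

ply 1, O at XXOO/..X. | (1,0)=+0→XXOO/O.X.*; (1,1)=+0→XXOO/.OX.; (1,3)=+0→XXOO/..XO
ply 2, X at XXOO/O.X. | (1,1)=+0→XXOO/OXX.*; (1,3)=+0→XXOO/O.XX
ply 3, O at XXOO/OXX. | (1,3)=+0→XXOO/OXXO*
ply 4: XXOO/OXXO is terminal +0 (X); from XXOO/..X. depth 4

value(XXOO/..X., O) = 0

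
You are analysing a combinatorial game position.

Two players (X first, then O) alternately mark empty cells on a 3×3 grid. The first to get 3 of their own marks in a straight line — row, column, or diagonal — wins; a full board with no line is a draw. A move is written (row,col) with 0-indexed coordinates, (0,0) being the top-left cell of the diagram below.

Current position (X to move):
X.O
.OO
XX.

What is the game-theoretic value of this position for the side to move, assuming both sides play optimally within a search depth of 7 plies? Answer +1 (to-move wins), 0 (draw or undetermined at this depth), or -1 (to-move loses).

ply 1, X at X.O/.OO/XX. | (0,1)=-1→XXO/.OO/XX.; (1,0)=+1→X.O/XOO/XX.*; (2,2)=+1→X.O/.OO/XXX
ply 2: X.O/XOO/XX. is terminal -1 (O); from X.O/.OO/XX. depth 7

value(X.O/.OO/XX., X) = +1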